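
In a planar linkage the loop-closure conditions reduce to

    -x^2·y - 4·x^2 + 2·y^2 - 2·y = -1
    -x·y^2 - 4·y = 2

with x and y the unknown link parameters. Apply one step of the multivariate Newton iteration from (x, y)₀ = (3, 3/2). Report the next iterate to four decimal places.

(1.7139, 0.5880)

At (3, 3/2): F = (-47.0000, -14.7500).
Jacobian J = [[-2·x·y - 8·x, -x^2 + 4·y - 2], [-y^2, -2·x·y - 4]].
At the point, J = [[-33.0000, -5.0000], [-2.2500, -13.0000]] (det J = 417.7500).
Solving J·Δ = −F gives Δ = (-1.2861, -0.9120).
Then the next iterate is (x, y)₁ = (1.7139, 0.5880).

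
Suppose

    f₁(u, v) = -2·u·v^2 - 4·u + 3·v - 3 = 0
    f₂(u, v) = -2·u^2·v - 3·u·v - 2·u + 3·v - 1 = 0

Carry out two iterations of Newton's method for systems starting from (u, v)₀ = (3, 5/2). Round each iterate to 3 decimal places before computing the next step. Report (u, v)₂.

(1.612, 0.058)

At (3, 5/2): F = (-45.000, -67.000).
Jacobian J = [[-2·v^2 - 4, -4·u·v + 3], [-4·u·v - 3·v - 2, -2·u^2 - 3·u + 3]].
At the point, J = [[-16.500, -27.000], [-39.500, -24.000]] (det J = -670.500).
Solving J·Δ = −F gives Δ = (-1.087, -1.002).
Then the next iterate is (u, v)₁ = (1.913, 1.498).
Round to (1.913, 1.498) and repeat: F = (-14.74356, -19.89309), J = [[-8.48801, -8.46270], [-17.95670, -10.05814]].
Δ = (-0.301, -1.440), so (u, v)₂ = (1.612, 0.058).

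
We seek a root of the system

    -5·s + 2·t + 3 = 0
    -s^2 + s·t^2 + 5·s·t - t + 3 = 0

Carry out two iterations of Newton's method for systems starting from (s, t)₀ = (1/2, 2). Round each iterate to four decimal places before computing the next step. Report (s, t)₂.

At (1/2, 2): F = (4.5000, 7.7500).
Jacobian J = [[-5, 2], [-2·s + t^2 + 5·t, 2·s·t + 5·s - 1]].
At the point, J = [[-5.0000, 2.0000], [13.0000, 3.5000]] (det J = -43.5000).
Solving J·Δ = −F gives Δ = (0.0057, -2.2356).
Then the next iterate is (s, t)₁ = (0.5057, -0.2356).
Round to (0.5057, -0.2356) and repeat: F = (0.0003, 2.412223), J = [[-5.0000, 2.0000], [-2.133893, 1.290214]].
Δ = (-2.2095, -5.5240), so (s, t)₂ = (-1.7038, -5.7596).

(-1.7038, -5.7596)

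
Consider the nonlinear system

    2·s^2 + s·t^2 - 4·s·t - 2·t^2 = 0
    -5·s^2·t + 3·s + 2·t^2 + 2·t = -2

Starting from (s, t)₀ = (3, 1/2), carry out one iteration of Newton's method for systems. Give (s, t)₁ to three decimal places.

(1.891, 0.581)

At (3, 1/2): F = (12.250, -10.000).
Jacobian J = [[4·s + t^2 - 4·t, 2·s·t - 4·s - 4·t], [-10·s·t + 3, -5·s^2 + 4·t + 2]].
At the point, J = [[10.250, -11.000], [-12.000, -41.000]] (det J = -552.250).
Solving J·Δ = −F gives Δ = (-1.109, 0.081).
Then the next iterate is (s, t)₁ = (1.891, 0.581).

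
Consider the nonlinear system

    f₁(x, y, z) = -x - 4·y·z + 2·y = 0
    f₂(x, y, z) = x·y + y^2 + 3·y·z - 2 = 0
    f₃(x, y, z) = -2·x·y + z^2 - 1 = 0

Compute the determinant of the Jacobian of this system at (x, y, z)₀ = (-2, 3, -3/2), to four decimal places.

J = [[-1, -4·z + 2, -4·y], [y, x + 2·y + 3·z, 3·y], [-2·y, -2·x, 2·z]].
At the point, J = [[-1.0000, 8.0000, -12.0000], [3.0000, -0.5000, 9.0000], [-6.0000, 4.0000, -3.0000]].
det J = -433.5000.

-433.5000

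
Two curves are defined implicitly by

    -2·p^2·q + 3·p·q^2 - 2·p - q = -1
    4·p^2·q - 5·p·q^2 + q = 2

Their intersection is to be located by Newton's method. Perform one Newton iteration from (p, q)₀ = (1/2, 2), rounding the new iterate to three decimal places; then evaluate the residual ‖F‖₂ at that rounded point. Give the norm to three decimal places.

At (1/2, 2): F = (3.000, -8.000).
Jacobian J = [[-4·p·q + 3·q^2 - 2, -2·p^2 + 6·p·q - 1], [8·p·q - 5·q^2, 4·p^2 - 10·p·q + 1]].
At the point, J = [[6.000, 4.500], [-12.000, -8.000]] (det J = 6.000).
Solving J·Δ = −F gives Δ = (-2.000, 2.000).
Then the next iterate is (p, q)₁ = (-1.500, 4.000).
Re-evaluating at (-1.500, 4.000): F = (-90.000, 158.000), so ‖F‖₂ = 181.835.

181.835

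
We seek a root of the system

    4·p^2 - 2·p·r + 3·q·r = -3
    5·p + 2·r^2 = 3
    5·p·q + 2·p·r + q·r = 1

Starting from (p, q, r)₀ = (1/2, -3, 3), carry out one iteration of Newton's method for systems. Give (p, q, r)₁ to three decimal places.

(0.015, -1.615, 1.744)

At (1/2, -3, 3): F = (-26.000, 17.500, -14.500).
Jacobian J = [[8·p - 2·r, 3·r, -2·p + 3·q], [5, 0, 4·r], [5·q + 2·r, 5·p + r, 2·p + q]].
At the point, J = [[-2.000, 9.000, -10.000], [5.000, 0.000, 12.000], [-9.000, 5.500, -2.000]] (det J = -1025.000).
Solving J·Δ = −F gives Δ = (-0.485, 1.385, -1.256).
Then the next iterate is (p, q, r)₁ = (0.015, -1.615, 1.744).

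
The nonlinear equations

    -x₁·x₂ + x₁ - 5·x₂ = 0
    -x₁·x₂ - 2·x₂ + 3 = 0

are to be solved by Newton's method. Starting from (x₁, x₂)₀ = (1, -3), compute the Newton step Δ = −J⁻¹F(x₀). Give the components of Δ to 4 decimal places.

(-2.5000, 1.5000)

At (1, -3): F = (19.0000, 12.0000).
Jacobian J = [[-x₂ + 1, -x₁ - 5], [-x₂, -x₁ - 2]].
At the point, J = [[4.0000, -6.0000], [3.0000, -3.0000]] (det J = 6.0000).
Solving J·Δ = −F gives Δ = (-2.5000, 1.5000).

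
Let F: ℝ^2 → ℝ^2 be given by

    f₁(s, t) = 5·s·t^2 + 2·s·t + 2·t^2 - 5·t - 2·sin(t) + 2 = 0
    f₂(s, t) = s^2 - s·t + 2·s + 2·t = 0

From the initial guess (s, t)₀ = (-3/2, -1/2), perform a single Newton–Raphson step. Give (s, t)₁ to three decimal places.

At (-3/2, -1/2): F = (5.58385, -2.500).
Jacobian J = [[5·t^2 + 2·t, 10·s·t + 2·s + 4·t - 2·cos(t) - 5], [2·s - t + 2, -s + 2]].
At the point, J = [[0.250, -4.25517], [-0.500, 3.500]] (det J = -1.25258).
Solving J·Δ = −F gives Δ = (7.110, 1.730).
Then the next iterate is (s, t)₁ = (5.610, 1.230).

(5.610, 1.230)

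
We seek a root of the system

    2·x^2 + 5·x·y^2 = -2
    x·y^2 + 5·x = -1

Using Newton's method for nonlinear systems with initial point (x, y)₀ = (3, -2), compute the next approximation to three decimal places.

(-1.615, -3.128)

At (3, -2): F = (80.000, 28.000).
Jacobian J = [[4·x + 5·y^2, 10·x·y], [y^2 + 5, 2·x·y]].
At the point, J = [[32.000, -60.000], [9.000, -12.000]] (det J = 156.000).
Solving J·Δ = −F gives Δ = (-4.615, -1.128).
Then the next iterate is (x, y)₁ = (-1.615, -3.128).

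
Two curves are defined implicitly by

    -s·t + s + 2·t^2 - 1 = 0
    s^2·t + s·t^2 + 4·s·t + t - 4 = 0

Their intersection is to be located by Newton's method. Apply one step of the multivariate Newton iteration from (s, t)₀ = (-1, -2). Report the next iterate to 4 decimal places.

At (-1, -2): F = (4.0000, -4.0000).
Jacobian J = [[-t + 1, -s + 4·t], [2·s·t + t^2 + 4·t, s^2 + 2·s·t + 4·s + 1]].
At the point, J = [[3.0000, -7.0000], [0.0000, 2.0000]] (det J = 6.0000).
Solving J·Δ = −F gives Δ = (3.3333, 2.0000).
Then the next iterate is (s, t)₁ = (2.3333, 0.0000).

(2.3333, 0.0000)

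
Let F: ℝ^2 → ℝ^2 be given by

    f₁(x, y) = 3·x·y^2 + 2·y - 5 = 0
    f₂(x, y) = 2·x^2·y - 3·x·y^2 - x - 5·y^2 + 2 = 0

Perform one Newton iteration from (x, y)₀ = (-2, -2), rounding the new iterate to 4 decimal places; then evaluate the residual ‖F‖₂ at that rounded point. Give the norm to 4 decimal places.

23.6340

At (-2, -2): F = (-33.0000, -8.0000).
Jacobian J = [[3·y^2, 6·x·y + 2], [4·x·y - 3·y^2 - 1, 2·x^2 - 6·x·y - 10·y]].
At the point, J = [[12.0000, 26.0000], [3.0000, 4.0000]] (det J = -30.0000).
Solving J·Δ = −F gives Δ = (2.5333, 0.1000).
Then the next iterate is (x, y)₁ = (0.5333, -1.9000).
Re-evaluating at (0.5333, -1.9000): F = (-3.024361, -23.439693), so ‖F‖₂ = 23.6340.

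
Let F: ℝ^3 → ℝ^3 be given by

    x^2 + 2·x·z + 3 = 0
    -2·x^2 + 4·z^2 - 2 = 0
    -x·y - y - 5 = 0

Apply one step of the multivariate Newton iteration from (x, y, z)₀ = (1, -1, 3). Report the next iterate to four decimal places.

At (1, -1, 3): F = (10.0000, 32.0000, -3.0000).
Jacobian J = [[2·x + 2·z, 0, 2·x], [-4·x, 0, 8·z], [-y, -x - 1, 0]].
At the point, J = [[8.0000, 0.0000, 2.0000], [-4.0000, 0.0000, 24.0000], [1.0000, -2.0000, 0.0000]] (det J = 400.0000).
Solving J·Δ = −F gives Δ = (-0.8800, -1.9400, -1.4800).
Then the next iterate is (x, y, z)₁ = (0.1200, -2.9400, 1.5200).

(0.1200, -2.9400, 1.5200)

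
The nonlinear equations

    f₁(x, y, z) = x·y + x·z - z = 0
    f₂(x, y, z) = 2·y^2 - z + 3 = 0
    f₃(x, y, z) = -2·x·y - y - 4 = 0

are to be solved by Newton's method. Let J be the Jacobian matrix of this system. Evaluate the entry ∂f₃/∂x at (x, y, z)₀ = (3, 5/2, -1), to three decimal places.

-5.000

∂f₃/∂x = -2·y.
At (3, 5/2, -1) this is -5.000.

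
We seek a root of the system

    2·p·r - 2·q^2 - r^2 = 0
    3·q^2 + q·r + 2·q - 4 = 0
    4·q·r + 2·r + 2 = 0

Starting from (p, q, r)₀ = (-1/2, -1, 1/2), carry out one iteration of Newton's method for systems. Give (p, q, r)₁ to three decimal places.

(5.028, -1.889, 0.111)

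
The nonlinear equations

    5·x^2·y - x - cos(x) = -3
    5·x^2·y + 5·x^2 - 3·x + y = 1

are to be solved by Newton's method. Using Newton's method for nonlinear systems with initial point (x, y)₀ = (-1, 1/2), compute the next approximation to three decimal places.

At (-1, 1/2): F = (5.95970, 10.000).
Jacobian J = [[10·x·y + sin(x) - 1, 5·x^2], [10·x·y + 10·x - 3, 5·x^2 + 1]].
At the point, J = [[-6.84147, 5.000], [-18.000, 6.000]] (det J = 48.95117).
Solving J·Δ = −F gives Δ = (0.291, -0.794).
Then the next iterate is (x, y)₁ = (-0.709, -0.294).

(-0.709, -0.294)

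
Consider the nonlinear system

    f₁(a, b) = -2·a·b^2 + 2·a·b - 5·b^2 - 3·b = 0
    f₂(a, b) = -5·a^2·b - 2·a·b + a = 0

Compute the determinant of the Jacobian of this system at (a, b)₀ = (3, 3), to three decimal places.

J = [[-2·b^2 + 2·b, -4·a·b + 2·a - 10·b - 3], [-10·a·b - 2·b + 1, -5·a^2 - 2·a]].
At the point, J = [[-12.000, -63.000], [-95.000, -51.000]].
det J = -5373.000.

-5373.000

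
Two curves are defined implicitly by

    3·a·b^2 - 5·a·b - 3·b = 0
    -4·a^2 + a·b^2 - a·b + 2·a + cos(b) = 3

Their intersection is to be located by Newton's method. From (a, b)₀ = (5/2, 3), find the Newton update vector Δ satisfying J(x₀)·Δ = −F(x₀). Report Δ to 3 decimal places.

At (5/2, 3): F = (21.000, -8.98999).
Jacobian J = [[3·b^2 - 5·b, 6·a·b - 5·a - 3], [-8·a + b^2 - b + 2, 2·a·b - a - sin(b)]].
At the point, J = [[12.000, 29.500], [-12.000, 12.35888]] (det J = 502.30656).
Solving J·Δ = −F gives Δ = (-1.045, -0.287).

(-1.045, -0.287)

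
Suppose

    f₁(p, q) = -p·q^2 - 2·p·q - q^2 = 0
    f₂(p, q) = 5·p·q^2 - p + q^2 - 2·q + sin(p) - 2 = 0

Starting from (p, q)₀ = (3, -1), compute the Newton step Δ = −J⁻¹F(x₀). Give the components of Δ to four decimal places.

At (3, -1): F = (2.0000, 13.141120).
Jacobian J = [[-q^2 - 2·q, -2·p·q - 2·p - 2·q], [5·q^2 + cos(p) - 1, 10·p·q + 2·q - 2]].
At the point, J = [[1.0000, 2.0000], [3.010008, -34.0000]] (det J = -40.020015).
Solving J·Δ = −F gives Δ = (-2.3559, 0.1779).

(-2.3559, 0.1779)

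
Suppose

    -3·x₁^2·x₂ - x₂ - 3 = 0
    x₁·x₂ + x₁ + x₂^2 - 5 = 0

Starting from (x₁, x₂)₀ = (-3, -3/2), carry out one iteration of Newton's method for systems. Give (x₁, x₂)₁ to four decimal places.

At (-3, -3/2): F = (39.0000, -1.2500).
Jacobian J = [[-6·x₁·x₂, -3·x₁^2 - 1], [x₂ + 1, x₁ + 2·x₂]].
At the point, J = [[-27.0000, -28.0000], [-0.5000, -6.0000]] (det J = 148.0000).
Solving J·Δ = −F gives Δ = (1.8176, -0.3598).
Then the next iterate is (x₁, x₂)₁ = (-1.1824, -1.8598).

(-1.1824, -1.8598)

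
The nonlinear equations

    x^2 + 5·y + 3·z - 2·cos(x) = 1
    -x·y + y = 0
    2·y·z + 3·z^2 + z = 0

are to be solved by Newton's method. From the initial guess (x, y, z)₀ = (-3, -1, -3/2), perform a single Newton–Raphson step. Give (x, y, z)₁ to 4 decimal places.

(-2.0345, -0.2414, -0.9026)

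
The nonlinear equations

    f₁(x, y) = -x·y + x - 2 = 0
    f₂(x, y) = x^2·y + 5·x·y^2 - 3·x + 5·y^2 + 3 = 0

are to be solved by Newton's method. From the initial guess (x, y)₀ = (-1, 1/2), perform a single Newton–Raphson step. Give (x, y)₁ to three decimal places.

(1.769, 1.615)

At (-1, 1/2): F = (-2.500, 6.500).
Jacobian J = [[-y + 1, -x], [2·x·y + 5·y^2 - 3, x^2 + 10·x·y + 10·y]].
At the point, J = [[0.500, 1.000], [-2.750, 1.000]] (det J = 3.250).
Solving J·Δ = −F gives Δ = (2.769, 1.115).
Then the next iterate is (x, y)₁ = (1.769, 1.615).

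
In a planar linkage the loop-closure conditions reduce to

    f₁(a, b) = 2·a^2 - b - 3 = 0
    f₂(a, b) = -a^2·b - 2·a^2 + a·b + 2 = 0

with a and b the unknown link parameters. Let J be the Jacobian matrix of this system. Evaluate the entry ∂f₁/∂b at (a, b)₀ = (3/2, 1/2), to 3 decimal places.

∂f₁/∂b = -1.
At (3/2, 1/2) this is -1.000.

-1.000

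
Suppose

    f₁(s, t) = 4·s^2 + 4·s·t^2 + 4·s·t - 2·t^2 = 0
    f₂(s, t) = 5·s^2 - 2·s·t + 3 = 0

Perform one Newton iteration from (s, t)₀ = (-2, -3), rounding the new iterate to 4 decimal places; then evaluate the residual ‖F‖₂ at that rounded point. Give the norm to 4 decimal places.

16.4626

At (-2, -3): F = (-50.0000, 11.0000).
Jacobian J = [[8·s + 4·t^2 + 4·t, 8·s·t + 4·s - 4·t], [10·s - 2·t, -2·s]].
At the point, J = [[8.0000, 52.0000], [-14.0000, 4.0000]] (det J = 760.0000).
Solving J·Δ = −F gives Δ = (1.0158, 0.8053).
Then the next iterate is (s, t)₁ = (-0.9842, -2.1947).
Re-evaluating at (-0.9842, -2.1947): F = (-16.081139, 3.523201), so ‖F‖₂ = 16.4626.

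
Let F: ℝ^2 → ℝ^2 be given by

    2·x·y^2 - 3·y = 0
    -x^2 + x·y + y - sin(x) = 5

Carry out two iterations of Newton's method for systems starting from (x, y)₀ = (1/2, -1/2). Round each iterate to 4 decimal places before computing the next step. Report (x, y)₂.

(-0.8664, -2.6243)

At (1/2, -1/2): F = (1.7500, -6.479426).
Jacobian J = [[2·y^2, 4·x·y - 3], [-2·x + y - cos(x), x + 1]].
At the point, J = [[0.5000, -4.0000], [-2.377583, 1.5000]] (det J = -8.760330).
Solving J·Δ = −F gives Δ = (-2.6589, 0.1051).
Then the next iterate is (x, y)₁ = (-2.1589, -0.3949).
Round to (-2.1589, -0.3949) and repeat: F = (0.511356, -8.371205), J = [[0.311892, 0.410198], [4.477684, -1.1589]].
Δ = (1.2925, -2.2294), so (x, y)₂ = (-0.8664, -2.6243).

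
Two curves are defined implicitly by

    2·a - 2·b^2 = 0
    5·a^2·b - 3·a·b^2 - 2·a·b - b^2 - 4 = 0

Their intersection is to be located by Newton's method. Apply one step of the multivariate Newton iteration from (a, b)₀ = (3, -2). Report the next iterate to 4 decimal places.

At (3, -2): F = (-2.0000, -122.0000).
Jacobian J = [[2, -4·b], [10·a·b - 3·b^2 - 2·b, 5·a^2 - 6·a·b - 2·a - 2·b]].
At the point, J = [[2.0000, 8.0000], [-68.0000, 79.0000]] (det J = 702.0000).
Solving J·Δ = −F gives Δ = (-1.1652, 0.5413).
Then the next iterate is (a, b)₁ = (1.8348, -1.4587).

(1.8348, -1.4587)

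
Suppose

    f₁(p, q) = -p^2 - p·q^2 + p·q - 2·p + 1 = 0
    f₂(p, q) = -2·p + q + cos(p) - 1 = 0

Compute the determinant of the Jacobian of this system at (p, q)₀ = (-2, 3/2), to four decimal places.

5.6128

J = [[-2·p - q^2 + q - 2, -2·p·q + p], [-sin(p) - 2, 1]].
At the point, J = [[1.2500, 4.0000], [-1.090703, 1.0000]].
det J = 5.6128.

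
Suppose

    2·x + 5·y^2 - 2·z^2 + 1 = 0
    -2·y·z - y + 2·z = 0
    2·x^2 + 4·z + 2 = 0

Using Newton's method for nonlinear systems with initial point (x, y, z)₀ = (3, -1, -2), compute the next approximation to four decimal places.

At (3, -1, -2): F = (4.0000, -7.0000, 12.0000).
Jacobian J = [[2, 10·y, -4·z], [0, -2·z - 1, -2·y + 2], [4·x, 0, 4]].
At the point, J = [[2.0000, -10.0000, 8.0000], [0.0000, 3.0000, 4.0000], [12.0000, 0.0000, 4.0000]] (det J = -744.0000).
Solving J·Δ = −F gives Δ = (-1.3441, 0.9570, 1.0323).
Then the next iterate is (x, y, z)₁ = (1.6559, -0.0430, -0.9677).

(1.6559, -0.0430, -0.9677)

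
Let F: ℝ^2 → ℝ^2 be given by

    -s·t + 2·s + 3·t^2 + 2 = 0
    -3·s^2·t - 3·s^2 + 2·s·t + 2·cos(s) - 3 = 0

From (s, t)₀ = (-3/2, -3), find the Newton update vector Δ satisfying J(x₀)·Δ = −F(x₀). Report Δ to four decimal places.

(0.2779, 1.3873)

At (-3/2, -3): F = (21.5000, 19.641474).
Jacobian J = [[-t + 2, -s + 6·t], [-6·s·t - 6·s + 2·t - 2·sin(s), -3·s^2 + 2·s]].
At the point, J = [[5.0000, -16.5000], [-22.005010, -9.7500]] (det J = -411.832665).
Solving J·Δ = −F gives Δ = (0.2779, 1.3873).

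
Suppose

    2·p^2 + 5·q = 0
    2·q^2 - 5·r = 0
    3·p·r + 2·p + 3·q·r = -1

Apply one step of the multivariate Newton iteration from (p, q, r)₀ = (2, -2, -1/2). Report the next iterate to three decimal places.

(0.483, 0.828, -2.924)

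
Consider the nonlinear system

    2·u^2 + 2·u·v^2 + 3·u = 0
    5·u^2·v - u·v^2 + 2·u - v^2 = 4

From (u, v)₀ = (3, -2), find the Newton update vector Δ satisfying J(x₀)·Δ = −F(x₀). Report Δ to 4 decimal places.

(7.2353, 9.0588)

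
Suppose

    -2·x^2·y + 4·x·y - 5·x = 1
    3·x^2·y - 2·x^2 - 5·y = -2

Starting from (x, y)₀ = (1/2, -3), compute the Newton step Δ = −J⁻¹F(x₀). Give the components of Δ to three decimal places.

At (1/2, -3): F = (-8.000, 14.250).
Jacobian J = [[-4·x·y + 4·y - 5, -2·x^2 + 4·x], [6·x·y - 4·x, 3·x^2 - 5]].
At the point, J = [[-11.000, 1.500], [-11.000, -4.250]] (det J = 63.250).
Solving J·Δ = −F gives Δ = (-0.200, 3.870).

(-0.200, 3.870)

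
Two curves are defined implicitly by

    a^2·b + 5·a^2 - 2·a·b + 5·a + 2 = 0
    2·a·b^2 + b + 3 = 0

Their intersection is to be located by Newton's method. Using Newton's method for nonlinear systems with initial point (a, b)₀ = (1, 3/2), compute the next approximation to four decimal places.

(0.2466, 0.6986)

At (1, 3/2): F = (10.5000, 9.0000).
Jacobian J = [[2·a·b + 10·a - 2·b + 5, a^2 - 2·a], [2·b^2, 4·a·b + 1]].
At the point, J = [[15.0000, -1.0000], [4.5000, 7.0000]] (det J = 109.5000).
Solving J·Δ = −F gives Δ = (-0.7534, -0.8014).
Then the next iterate is (a, b)₁ = (0.2466, 0.6986).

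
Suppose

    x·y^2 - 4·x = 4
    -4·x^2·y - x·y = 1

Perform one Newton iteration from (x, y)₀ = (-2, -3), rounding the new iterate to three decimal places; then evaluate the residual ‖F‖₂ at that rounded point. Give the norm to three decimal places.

12.703

At (-2, -3): F = (-14.000, 41.000).
Jacobian J = [[y^2 - 4, 2·x·y], [-8·x·y - y, -4·x^2 - x]].
At the point, J = [[5.000, 12.000], [-45.000, -14.000]] (det J = 470.000).
Solving J·Δ = −F gives Δ = (0.630, 0.904).
Then the next iterate is (x, y)₁ = (-1.370, -2.096).
Re-evaluating at (-1.370, -2.096): F = (-4.53871, 11.86441), so ‖F‖₂ = 12.703.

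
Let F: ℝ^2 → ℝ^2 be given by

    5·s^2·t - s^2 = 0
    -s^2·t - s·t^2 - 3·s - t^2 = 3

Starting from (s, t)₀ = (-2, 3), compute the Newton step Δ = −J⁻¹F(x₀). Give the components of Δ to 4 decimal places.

At (-2, 3): F = (56.0000, 0.0000).
Jacobian J = [[10·s·t - 2·s, 5·s^2], [-2·s·t - t^2 - 3, -s^2 - 2·s·t - 2·t]].
At the point, J = [[-56.0000, 20.0000], [0.0000, 2.0000]] (det J = -112.0000).
Solving J·Δ = −F gives Δ = (1.0000, 0.0000).

(1.0000, 0.0000)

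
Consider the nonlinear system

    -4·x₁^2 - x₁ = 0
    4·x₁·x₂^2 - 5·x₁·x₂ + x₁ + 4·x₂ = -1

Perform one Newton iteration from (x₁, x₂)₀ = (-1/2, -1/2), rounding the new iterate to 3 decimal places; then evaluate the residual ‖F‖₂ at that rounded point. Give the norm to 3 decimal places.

0.567

At (-1/2, -1/2): F = (-0.500, -3.250).
Jacobian J = [[-8·x₁ - 1, 0], [4·x₂^2 - 5·x₂ + 1, 8·x₁·x₂ - 5·x₁ + 4]].
At the point, J = [[3.000, 0.000], [4.500, 8.500]] (det J = 25.500).
Solving J·Δ = −F gives Δ = (0.167, 0.294).
Then the next iterate is (x₁, x₂)₁ = (-0.333, -0.206).
Re-evaluating at (-0.333, -0.206): F = (-0.11056, -0.55651), so ‖F‖₂ = 0.567.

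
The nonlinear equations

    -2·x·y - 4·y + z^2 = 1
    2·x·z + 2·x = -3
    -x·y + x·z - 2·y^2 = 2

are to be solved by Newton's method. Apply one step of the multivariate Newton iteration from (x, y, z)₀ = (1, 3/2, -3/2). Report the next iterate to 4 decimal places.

At (1, 3/2, -3/2): F = (-7.7500, 2.0000, -9.5000).
Jacobian J = [[-2·y, -2·x - 4, 2·z], [2·z + 2, 0, 2·x], [-y + z, -x - 4·y, x]].
At the point, J = [[-3.0000, -6.0000, -3.0000], [-1.0000, 0.0000, 2.0000], [-3.0000, -7.0000, 1.0000]] (det J = -33.0000).
Solving J·Δ = −F gives Δ = (1.8030, -2.1439, -0.0985).
Then the next iterate is (x, y, z)₁ = (2.8030, -0.6439, -1.5985).

(2.8030, -0.6439, -1.5985)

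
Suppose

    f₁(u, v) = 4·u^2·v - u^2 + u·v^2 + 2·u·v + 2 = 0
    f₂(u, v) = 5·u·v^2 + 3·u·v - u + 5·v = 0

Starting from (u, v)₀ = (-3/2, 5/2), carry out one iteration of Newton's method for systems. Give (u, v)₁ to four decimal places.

(-1.0854, 1.7304)

At (-3/2, 5/2): F = (5.3750, -44.1250).
Jacobian J = [[8·u·v - 2·u + v^2 + 2·v, 4·u^2 + 2·u·v + 2·u], [5·v^2 + 3·v - 1, 10·u·v + 3·u + 5]].
At the point, J = [[-15.7500, -1.5000], [37.7500, -37.0000]] (det J = 639.3750).
Solving J·Δ = −F gives Δ = (0.4146, -0.7696).
Then the next iterate is (u, v)₁ = (-1.0854, 1.7304).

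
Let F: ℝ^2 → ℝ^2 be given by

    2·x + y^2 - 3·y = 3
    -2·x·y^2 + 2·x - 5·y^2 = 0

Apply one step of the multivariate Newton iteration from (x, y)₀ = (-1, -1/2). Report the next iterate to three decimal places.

(0.729, -0.448)

At (-1, -1/2): F = (-3.250, -2.750).
Jacobian J = [[2, 2·y - 3], [-2·y^2 + 2, -4·x·y - 10·y]].
At the point, J = [[2.000, -4.000], [1.500, 3.000]] (det J = 12.000).
Solving J·Δ = −F gives Δ = (1.729, 0.052).
Then the next iterate is (x, y)₁ = (0.729, -0.448).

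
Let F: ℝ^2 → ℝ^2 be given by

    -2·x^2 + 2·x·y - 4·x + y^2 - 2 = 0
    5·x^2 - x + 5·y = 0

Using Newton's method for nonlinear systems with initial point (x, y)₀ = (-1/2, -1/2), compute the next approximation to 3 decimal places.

(-0.509, -0.361)

At (-1/2, -1/2): F = (0.250, -0.750).
Jacobian J = [[-4·x + 2·y - 4, 2·x + 2·y], [10·x - 1, 5]].
At the point, J = [[-3.000, -2.000], [-6.000, 5.000]] (det J = -27.000).
Solving J·Δ = −F gives Δ = (-0.009, 0.139).
Then the next iterate is (x, y)₁ = (-0.509, -0.361).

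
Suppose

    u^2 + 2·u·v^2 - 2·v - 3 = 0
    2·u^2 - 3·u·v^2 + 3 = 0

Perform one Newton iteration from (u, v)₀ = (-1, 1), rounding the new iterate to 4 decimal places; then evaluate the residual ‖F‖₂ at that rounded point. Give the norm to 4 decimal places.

4.7290

At (-1, 1): F = (-6.0000, 8.0000).
Jacobian J = [[2·u + 2·v^2, 4·u·v - 2], [4·u - 3·v^2, -6·u·v]].
At the point, J = [[0.0000, -6.0000], [-7.0000, 6.0000]] (det J = -42.0000).
Solving J·Δ = −F gives Δ = (0.2857, -1.0000).
Then the next iterate is (u, v)₁ = (-0.7143, 0.0000).
Re-evaluating at (-0.7143, 0.0000): F = (-2.489776, 4.020449), so ‖F‖₂ = 4.7290.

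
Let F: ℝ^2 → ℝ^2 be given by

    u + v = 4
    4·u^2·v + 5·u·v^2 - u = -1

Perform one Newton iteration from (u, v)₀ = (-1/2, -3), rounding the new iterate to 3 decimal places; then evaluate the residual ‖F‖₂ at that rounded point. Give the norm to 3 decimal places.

454.329

At (-1/2, -3): F = (-7.500, -24.000).
Jacobian J = [[1, 1], [8·u·v + 5·v^2 - 1, 4·u^2 + 10·u·v]].
At the point, J = [[1.000, 1.000], [56.000, 16.000]] (det J = -40.000).
Solving J·Δ = −F gives Δ = (-2.400, 9.900).
Then the next iterate is (u, v)₁ = (-2.900, 6.900).
Re-evaluating at (-2.900, 6.900): F = (0.000, -454.329), so ‖F‖₂ = 454.329.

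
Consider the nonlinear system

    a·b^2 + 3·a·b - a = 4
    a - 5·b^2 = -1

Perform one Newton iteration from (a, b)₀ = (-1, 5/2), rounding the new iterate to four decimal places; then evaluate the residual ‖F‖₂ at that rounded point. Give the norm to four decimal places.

9.6543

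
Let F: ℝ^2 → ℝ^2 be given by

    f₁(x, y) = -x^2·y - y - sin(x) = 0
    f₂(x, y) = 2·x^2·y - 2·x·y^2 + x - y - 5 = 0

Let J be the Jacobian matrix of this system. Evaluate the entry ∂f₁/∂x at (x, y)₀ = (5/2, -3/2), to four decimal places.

8.3011

∂f₁/∂x = -2·x·y - cos(x).
At (5/2, -3/2) this is 8.3011.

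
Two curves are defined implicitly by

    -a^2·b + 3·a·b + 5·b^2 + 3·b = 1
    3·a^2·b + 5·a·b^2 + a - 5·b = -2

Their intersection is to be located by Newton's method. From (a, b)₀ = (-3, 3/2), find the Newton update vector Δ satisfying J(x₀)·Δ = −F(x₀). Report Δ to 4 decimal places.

(0.9074, -0.6580)

At (-3, 3/2): F = (-12.2500, -1.7500).
Jacobian J = [[-2·a·b + 3·b, -a^2 + 3·a + 10·b + 3], [6·a·b + 5·b^2 + 1, 3·a^2 + 10·a·b - 5]].
At the point, J = [[13.5000, 0.0000], [-14.7500, -23.0000]] (det J = -310.5000).
Solving J·Δ = −F gives Δ = (0.9074, -0.6580).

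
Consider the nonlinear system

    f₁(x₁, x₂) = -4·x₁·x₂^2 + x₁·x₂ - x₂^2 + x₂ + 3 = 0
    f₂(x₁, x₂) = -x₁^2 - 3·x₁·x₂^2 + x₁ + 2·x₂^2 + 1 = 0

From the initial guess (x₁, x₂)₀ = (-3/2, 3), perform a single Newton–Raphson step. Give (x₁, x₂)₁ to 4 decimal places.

At (-3/2, 3): F = (46.5000, 55.7500).
Jacobian J = [[-4·x₂^2 + x₂, -8·x₁·x₂ + x₁ - 2·x₂ + 1], [-2·x₁ - 3·x₂^2 + 1, -6·x₁·x₂ + 4·x₂]].
At the point, J = [[-33.0000, 29.5000], [-23.0000, 39.0000]] (det J = -608.5000).
Solving J·Δ = −F gives Δ = (0.2775, -1.2658).
Then the next iterate is (x₁, x₂)₁ = (-1.2225, 1.7342).

(-1.2225, 1.7342)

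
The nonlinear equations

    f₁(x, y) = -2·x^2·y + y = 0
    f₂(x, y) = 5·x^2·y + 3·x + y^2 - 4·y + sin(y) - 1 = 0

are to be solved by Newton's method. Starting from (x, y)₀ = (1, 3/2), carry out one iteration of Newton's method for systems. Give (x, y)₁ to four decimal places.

(1.0998, -0.5990)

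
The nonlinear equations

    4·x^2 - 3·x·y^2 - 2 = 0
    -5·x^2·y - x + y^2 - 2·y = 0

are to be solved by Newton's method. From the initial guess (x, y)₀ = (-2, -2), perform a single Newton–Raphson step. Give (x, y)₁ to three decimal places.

(-1.172, -1.383)

At (-2, -2): F = (38.000, 50.000).
Jacobian J = [[8·x - 3·y^2, -6·x·y], [-10·x·y - 1, -5·x^2 + 2·y - 2]].
At the point, J = [[-28.000, -24.000], [-41.000, -26.000]] (det J = -256.000).
Solving J·Δ = −F gives Δ = (0.828, 0.617).
Then the next iterate is (x, y)₁ = (-1.172, -1.383).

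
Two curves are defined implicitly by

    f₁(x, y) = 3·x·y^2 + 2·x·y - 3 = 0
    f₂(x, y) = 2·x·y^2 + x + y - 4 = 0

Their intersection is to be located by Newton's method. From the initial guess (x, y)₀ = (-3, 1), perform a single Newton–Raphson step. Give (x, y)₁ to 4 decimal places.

(2.2941, 1.3529)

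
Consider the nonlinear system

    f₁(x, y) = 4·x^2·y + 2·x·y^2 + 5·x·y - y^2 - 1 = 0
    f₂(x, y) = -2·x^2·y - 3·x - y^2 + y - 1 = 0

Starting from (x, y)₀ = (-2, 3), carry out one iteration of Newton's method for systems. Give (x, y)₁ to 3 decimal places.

(-1.662, 1.622)

At (-2, 3): F = (-28.000, -25.000).
Jacobian J = [[8·x·y + 2·y^2 + 5·y, 4·x^2 + 4·x·y + 5·x - 2·y], [-4·x·y - 3, -2·x^2 - 2·y + 1]].
At the point, J = [[-15.000, -24.000], [21.000, -13.000]] (det J = 699.000).
Solving J·Δ = −F gives Δ = (0.338, -1.378).
Then the next iterate is (x, y)₁ = (-1.662, 1.622).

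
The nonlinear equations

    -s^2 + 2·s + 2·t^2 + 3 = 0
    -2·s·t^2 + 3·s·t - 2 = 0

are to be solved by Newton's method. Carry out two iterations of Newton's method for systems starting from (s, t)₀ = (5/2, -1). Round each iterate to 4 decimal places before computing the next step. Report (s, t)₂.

(2.9967, 0.2237)

At (5/2, -1): F = (3.7500, -14.5000).
Jacobian J = [[-2·s + 2, 4·t], [-2·t^2 + 3·t, -4·s·t + 3·s]].
At the point, J = [[-3.0000, -4.0000], [-5.0000, 17.5000]] (det J = -72.5000).
Solving J·Δ = −F gives Δ = (0.1052, 0.8586).
Then the next iterate is (s, t)₁ = (2.6052, -0.1414).
Round to (2.6052, -0.1414) and repeat: F = (1.463321, -3.209302), J = [[-3.2104, -0.5656], [-0.464188, 9.289101]].
Δ = (0.3915, 0.3651), so (s, t)₂ = (2.9967, 0.2237).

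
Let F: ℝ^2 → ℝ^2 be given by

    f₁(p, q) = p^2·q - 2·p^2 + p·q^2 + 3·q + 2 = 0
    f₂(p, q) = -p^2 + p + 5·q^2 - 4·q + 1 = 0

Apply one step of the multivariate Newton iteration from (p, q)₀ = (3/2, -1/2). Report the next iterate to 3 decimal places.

At (3/2, -1/2): F = (-4.750, 3.500).
Jacobian J = [[2·p·q - 4·p + q^2, p^2 + 2·p·q + 3], [-2·p + 1, 10·q - 4]].
At the point, J = [[-7.250, 3.750], [-2.000, -9.000]] (det J = 72.750).
Solving J·Δ = −F gives Δ = (-0.407, 0.479).
Then the next iterate is (p, q)₁ = (1.093, -0.021).

(1.093, -0.021)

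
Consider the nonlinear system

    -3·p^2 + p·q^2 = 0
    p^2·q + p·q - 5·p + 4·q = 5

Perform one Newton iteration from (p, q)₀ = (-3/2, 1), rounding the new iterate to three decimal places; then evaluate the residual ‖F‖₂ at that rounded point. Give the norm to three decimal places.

2.471

At (-3/2, 1): F = (-8.250, 7.250).
Jacobian J = [[-6·p + q^2, 2·p·q], [2·p·q + q - 5, p^2 + p + 4]].
At the point, J = [[10.000, -3.000], [-7.000, 4.750]] (det J = 26.500).
Solving J·Δ = −F gives Δ = (0.658, -0.557).
Then the next iterate is (p, q)₁ = (-0.842, 0.443).
Re-evaluating at (-0.842, 0.443): F = (-2.29213, 0.92307), so ‖F‖₂ = 2.471.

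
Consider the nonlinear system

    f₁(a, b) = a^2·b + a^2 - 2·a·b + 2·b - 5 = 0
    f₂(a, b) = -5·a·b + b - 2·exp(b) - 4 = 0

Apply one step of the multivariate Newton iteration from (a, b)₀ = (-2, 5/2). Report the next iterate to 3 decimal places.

(-1.176, 1.665)

At (-2, 5/2): F = (24.000, -0.86499).
Jacobian J = [[2·a·b + 2·a - 2·b, a^2 - 2·a + 2], [-5·b, -5·a - 2·exp(b) + 1]].
At the point, J = [[-19.000, 10.000], [-12.500, -13.36499]] (det J = 378.93477).
Solving J·Δ = −F gives Δ = (0.824, -0.835).
Then the next iterate is (a, b)₁ = (-1.176, 1.665).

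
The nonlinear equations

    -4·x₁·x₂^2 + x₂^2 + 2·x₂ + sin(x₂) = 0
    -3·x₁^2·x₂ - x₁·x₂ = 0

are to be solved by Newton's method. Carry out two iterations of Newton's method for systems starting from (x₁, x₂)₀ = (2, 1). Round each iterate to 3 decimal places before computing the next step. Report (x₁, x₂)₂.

(-1.416, 4.543)

At (2, 1): F = (-4.15853, -14.000).
Jacobian J = [[-4·x₂^2, -8·x₁·x₂ + 2·x₂ + cos(x₂) + 2], [-6·x₁·x₂ - x₂, -3·x₁^2 - x₁]].
At the point, J = [[-4.000, -11.45970], [-13.000, -14.000]] (det J = -92.97607).
Solving J·Δ = −F gives Δ = (-1.099, 0.021).
Then the next iterate is (x₁, x₂)₁ = (0.901, 1.021).
Round to (0.901, 1.021) and repeat: F = (0.18011, -3.40647), J = [[-4.16976, -2.79485], [-6.54053, -3.33640]].
Δ = (-2.317, 3.522), so (x₁, x₂)₂ = (-1.416, 4.543).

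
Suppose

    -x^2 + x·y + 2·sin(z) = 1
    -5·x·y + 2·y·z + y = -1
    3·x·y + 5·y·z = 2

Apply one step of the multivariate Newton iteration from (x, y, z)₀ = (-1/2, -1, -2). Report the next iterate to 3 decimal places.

At (-1/2, -1, -2): F = (-2.56859, 1.500, 9.500).
Jacobian J = [[-2·x + y, x, 2·cos(z)], [-5·y, -5·x + 2·z + 1, 2·y], [3·y, 3·x + 5·z, 5·y]].
At the point, J = [[0.000, -0.500, -0.83229], [5.000, -0.500, -2.000], [-3.000, -11.500, -5.000]] (det J = 33.60533).
Solving J·Δ = −F gives Δ = (-2.048, 3.657, -5.283).
Then the next iterate is (x, y, z)₁ = (-2.548, 2.657, -7.283).

(-2.548, 2.657, -7.283)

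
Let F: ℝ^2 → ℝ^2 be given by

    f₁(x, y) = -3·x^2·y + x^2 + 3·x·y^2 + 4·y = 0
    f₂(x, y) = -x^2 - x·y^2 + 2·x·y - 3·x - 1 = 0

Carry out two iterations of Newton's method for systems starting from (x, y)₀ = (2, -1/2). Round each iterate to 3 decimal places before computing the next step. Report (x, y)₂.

(-0.505, -0.675)

At (2, -1/2): F = (9.500, -13.500).
Jacobian J = [[-6·x·y + 2·x + 3·y^2, -3·x^2 + 6·x·y + 4], [-2·x - y^2 + 2·y - 3, -2·x·y + 2·x]].
At the point, J = [[10.750, -14.000], [-8.250, 6.000]] (det J = -51.000).
Solving J·Δ = −F gives Δ = (-2.588, -1.309).
Then the next iterate is (x, y)₁ = (-0.588, -1.809).
Round to (-0.588, -1.809) and repeat: F = (-10.78656, 4.46986), J = [[2.25929, 9.34492], [-8.71448, -3.30338]].
Δ = (0.083, 1.134), so (x, y)₂ = (-0.505, -0.675).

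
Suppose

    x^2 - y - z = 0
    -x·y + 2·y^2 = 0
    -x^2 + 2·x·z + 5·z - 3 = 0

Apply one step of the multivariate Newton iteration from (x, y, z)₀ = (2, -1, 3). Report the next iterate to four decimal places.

(1.1233, -0.4795, 0.9726)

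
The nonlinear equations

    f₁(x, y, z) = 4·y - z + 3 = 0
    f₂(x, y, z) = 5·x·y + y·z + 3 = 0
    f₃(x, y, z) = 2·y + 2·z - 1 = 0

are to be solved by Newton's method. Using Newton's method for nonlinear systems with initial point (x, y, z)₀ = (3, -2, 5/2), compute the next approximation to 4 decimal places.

At (3, -2, 5/2): F = (-7.5000, -32.0000, 0.0000).
Jacobian J = [[0, 4, -1], [5·y, 5·x + z, y], [0, 2, 2]].
At the point, J = [[0.0000, 4.0000, -1.0000], [-10.0000, 17.5000, -2.0000], [0.0000, 2.0000, 2.0000]] (det J = 100.0000).
Solving J·Δ = −F gives Δ = (-0.2750, 1.5000, -1.5000).
Then the next iterate is (x, y, z)₁ = (2.7250, -0.5000, 1.0000).

(2.7250, -0.5000, 1.0000)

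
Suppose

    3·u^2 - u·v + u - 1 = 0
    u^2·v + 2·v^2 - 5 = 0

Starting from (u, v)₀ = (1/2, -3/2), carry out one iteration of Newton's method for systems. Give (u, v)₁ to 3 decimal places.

(0.309, -1.602)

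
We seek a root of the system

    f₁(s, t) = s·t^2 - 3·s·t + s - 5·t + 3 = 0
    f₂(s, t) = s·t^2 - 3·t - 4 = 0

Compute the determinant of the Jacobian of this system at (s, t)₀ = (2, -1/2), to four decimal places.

-10.5000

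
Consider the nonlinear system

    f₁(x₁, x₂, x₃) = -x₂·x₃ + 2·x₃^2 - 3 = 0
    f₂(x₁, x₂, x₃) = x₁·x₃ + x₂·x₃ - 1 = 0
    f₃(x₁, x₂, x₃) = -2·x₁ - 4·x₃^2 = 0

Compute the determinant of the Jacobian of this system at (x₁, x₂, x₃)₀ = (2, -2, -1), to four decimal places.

12.0000

J = [[0, -x₃, -x₂ + 4·x₃], [x₃, x₃, x₁ + x₂], [-2, 0, -8·x₃]].
At the point, J = [[0.0000, 1.0000, -2.0000], [-1.0000, -1.0000, 0.0000], [-2.0000, 0.0000, 8.0000]].
det J = 12.0000.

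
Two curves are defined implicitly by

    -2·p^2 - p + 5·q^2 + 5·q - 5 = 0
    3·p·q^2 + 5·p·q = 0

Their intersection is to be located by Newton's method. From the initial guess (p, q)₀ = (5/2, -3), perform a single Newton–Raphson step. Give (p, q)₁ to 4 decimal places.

At (5/2, -3): F = (10.0000, 30.0000).
Jacobian J = [[-4·p - 1, 10·q + 5], [3·q^2 + 5·q, 6·p·q + 5·p]].
At the point, J = [[-11.0000, -25.0000], [12.0000, -32.5000]] (det J = 657.5000).
Solving J·Δ = −F gives Δ = (-0.6464, 0.6844).
Then the next iterate is (p, q)₁ = (1.8536, -2.3156).

(1.8536, -2.3156)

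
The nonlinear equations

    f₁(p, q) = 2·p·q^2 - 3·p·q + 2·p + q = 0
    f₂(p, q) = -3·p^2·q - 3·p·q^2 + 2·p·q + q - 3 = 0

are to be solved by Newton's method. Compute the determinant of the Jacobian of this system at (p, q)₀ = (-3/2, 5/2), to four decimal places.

J = [[2·q^2 - 3·q + 2, 4·p·q - 3·p + 1], [-6·p·q - 3·q^2 + 2·q, -3·p^2 - 6·p·q + 2·p + 1]].
At the point, J = [[7.0000, -9.5000], [8.7500, 13.7500]].
det J = 179.3750.

179.3750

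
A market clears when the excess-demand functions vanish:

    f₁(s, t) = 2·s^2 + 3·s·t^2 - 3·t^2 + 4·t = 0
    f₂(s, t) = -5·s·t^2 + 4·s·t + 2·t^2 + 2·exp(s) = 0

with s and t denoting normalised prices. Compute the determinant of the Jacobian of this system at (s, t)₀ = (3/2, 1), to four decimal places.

-100.7436

J = [[4·s + 3·t^2, 6·s·t - 6·t + 4], [-5·t^2 + 4·t + 2·exp(s), -10·s·t + 4·s + 4·t]].
At the point, J = [[9.0000, 7.0000], [7.963378, -5.0000]].
det J = -100.7436.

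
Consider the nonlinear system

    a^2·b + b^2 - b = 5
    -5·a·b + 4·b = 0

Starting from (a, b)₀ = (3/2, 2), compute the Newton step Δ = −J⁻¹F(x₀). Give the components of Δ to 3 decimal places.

(-1.000, 0.857)

At (3/2, 2): F = (1.500, -7.000).
Jacobian J = [[2·a·b, a^2 + 2·b - 1], [-5·b, -5·a + 4]].
At the point, J = [[6.000, 5.250], [-10.000, -3.500]] (det J = 31.500).
Solving J·Δ = −F gives Δ = (-1.000, 0.857).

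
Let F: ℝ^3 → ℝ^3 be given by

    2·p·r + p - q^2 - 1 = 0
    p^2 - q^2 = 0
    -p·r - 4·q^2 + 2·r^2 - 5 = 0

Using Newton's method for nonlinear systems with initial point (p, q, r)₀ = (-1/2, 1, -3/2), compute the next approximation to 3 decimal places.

(-0.420, 0.585, -1.830)

At (-1/2, 1, -3/2): F = (-1.000, -0.750, -5.250).
Jacobian J = [[2·r + 1, -2·q, 2·p], [2·p, -2·q, 0], [-r, -8·q, -p + 4·r]].
At the point, J = [[-2.000, -2.000, -1.000], [-1.000, -2.000, 0.000], [1.500, -8.000, -5.500]] (det J = -22.000).
Solving J·Δ = −F gives Δ = (0.080, -0.415, -0.330).
Then the next iterate is (p, q, r)₁ = (-0.420, 0.585, -1.830).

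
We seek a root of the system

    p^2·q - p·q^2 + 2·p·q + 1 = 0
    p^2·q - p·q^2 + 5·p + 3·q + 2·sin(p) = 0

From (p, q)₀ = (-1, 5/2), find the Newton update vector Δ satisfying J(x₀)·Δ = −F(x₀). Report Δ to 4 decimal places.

(0.1260, -0.9906)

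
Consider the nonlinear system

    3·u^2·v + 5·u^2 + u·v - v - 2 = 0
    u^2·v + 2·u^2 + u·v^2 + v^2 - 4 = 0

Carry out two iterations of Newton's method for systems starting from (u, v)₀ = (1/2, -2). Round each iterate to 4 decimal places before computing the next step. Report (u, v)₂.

At (1/2, -2): F = (-1.2500, 2.0000).
Jacobian J = [[6·u·v + 10·u + v, 3·u^2 + u - 1], [2·u·v + 4·u + v^2, u^2 + 2·u·v + 2·v]].
At the point, J = [[-3.0000, 0.2500], [4.0000, -5.7500]] (det J = 16.2500).
Solving J·Δ = −F gives Δ = (-0.4115, 0.0615).
Then the next iterate is (u, v)₁ = (0.0885, -1.9385).
Round to (0.0885, -1.9385) and repeat: F = (-0.239444, 0.090828), J = [[-2.082844, -0.888003], [3.768668, -4.212282]].
Δ = (-0.0899, -0.0588), so (u, v)₂ = (-0.0014, -1.9973).

(-0.0014, -1.9973)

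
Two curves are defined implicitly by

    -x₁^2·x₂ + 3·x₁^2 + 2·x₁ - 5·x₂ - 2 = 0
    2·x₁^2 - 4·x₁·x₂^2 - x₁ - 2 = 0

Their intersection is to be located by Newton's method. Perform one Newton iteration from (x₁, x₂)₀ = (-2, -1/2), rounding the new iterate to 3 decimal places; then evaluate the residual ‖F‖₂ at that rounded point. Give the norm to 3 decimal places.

67.602

At (-2, -1/2): F = (10.500, 10.000).
Jacobian J = [[-2·x₁·x₂ + 6·x₁ + 2, -x₁^2 - 5], [4·x₁ - 4·x₂^2 - 1, -8·x₁·x₂]].
At the point, J = [[-12.000, -9.000], [-10.000, -8.000]] (det J = 6.000).
Solving J·Δ = −F gives Δ = (-1.000, 2.500).
Then the next iterate is (x₁, x₂)₁ = (-3.000, 2.000).
Re-evaluating at (-3.000, 2.000): F = (-9.000, 67.000), so ‖F‖₂ = 67.602.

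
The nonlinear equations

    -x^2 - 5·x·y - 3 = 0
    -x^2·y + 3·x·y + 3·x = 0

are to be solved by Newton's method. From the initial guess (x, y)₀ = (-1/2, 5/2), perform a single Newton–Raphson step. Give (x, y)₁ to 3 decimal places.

At (-1/2, 5/2): F = (3.000, -5.875).
Jacobian J = [[-2·x - 5·y, -5·x], [-2·x·y + 3·y + 3, -x^2 + 3·x]].
At the point, J = [[-11.500, 2.500], [13.000, -1.750]] (det J = -12.375).
Solving J·Δ = −F gives Δ = (0.763, 2.308).
Then the next iterate is (x, y)₁ = (0.263, 4.808).

(0.263, 4.808)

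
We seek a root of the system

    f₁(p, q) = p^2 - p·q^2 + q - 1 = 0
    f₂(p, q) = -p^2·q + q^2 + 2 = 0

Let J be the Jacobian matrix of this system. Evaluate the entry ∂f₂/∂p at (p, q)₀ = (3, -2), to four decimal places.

12.0000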